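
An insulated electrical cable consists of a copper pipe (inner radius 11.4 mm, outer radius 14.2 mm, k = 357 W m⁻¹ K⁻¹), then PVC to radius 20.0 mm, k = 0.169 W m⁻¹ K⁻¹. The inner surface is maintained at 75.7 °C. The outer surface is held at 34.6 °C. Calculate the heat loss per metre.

Resistance network (inner→outer):
  R'_copper = ln(0.0142/0.0114)/(2πk) = 0.2196/(2π·357) = 9.791×10^-5 m·K/W
  R'_PVC = ln(0.0200/0.0142)/(2πk) = 0.3425/(2π·0.169) = 0.3225 m·K/W
ΣR = 9.791×10^-5 + 0.3225 = 0.3226 m·K/W
Q' = ΔT/ΣR = (75.7 °C − 34.6 °C)/0.3226 = 127 W/m

Q' = 127 W/m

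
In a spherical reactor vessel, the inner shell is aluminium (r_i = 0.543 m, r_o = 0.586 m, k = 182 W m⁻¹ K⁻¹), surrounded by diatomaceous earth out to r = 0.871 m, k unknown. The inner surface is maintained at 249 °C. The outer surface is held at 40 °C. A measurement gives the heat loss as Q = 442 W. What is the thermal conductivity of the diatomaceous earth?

k = 0.0940 W/m·K

ΣR = ΔT/Q = |249 − 40|/442 = 0.4729 K/W
Known resistances:
  R_aluminium = (1/0.543 − 1/0.586)/(4πk) = 0.1351/(4π·182) = 5.909×10^-5 K/W
R_diatomaceous earth = ΣR − ΣR_known = 0.4729 − 5.909×10^-5 = 0.4728 K/W
(1/r₁−1/r₂)/(4πk) = 0.4728 ⇒ k = 0.5584/(4π·0.4728) = 0.0940 W/m·K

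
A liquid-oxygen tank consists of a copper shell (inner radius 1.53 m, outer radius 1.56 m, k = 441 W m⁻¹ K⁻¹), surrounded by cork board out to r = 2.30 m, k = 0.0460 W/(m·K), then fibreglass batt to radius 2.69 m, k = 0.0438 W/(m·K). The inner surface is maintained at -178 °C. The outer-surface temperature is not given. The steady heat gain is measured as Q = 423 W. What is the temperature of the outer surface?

Series resistances:
  R_copper = (1/1.53 − 1/1.56)/(4πk) = 0.01257/(4π·441) = 2.268×10^-6 K/W
  R_cork board = (1/1.56 − 1/2.30)/(4πk) = 0.2062/(4π·0.0460) = 0.3568 K/W
  R_fibreglass batt = (1/2.30 − 1/2.69)/(4πk) = 0.06304/(4π·0.0438) = 0.1145 K/W
ΣR = 0.4713 K/W
ΔT = Q·ΣR = 423 × 0.4713 = 199.4 K
Heat flows inward, so T_out = T_in + ΔT = -178 + 199.4 = 21.4 °C

T_out = 21.4 °C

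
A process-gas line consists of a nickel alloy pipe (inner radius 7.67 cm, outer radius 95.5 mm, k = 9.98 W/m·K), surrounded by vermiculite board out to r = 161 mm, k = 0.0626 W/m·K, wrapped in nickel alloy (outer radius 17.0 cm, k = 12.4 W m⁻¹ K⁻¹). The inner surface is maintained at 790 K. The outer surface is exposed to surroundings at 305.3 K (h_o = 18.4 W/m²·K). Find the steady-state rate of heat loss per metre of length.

Resistance network (inner→outer):
  R'_nickel alloy = ln(0.0955/0.0767)/(2πk) = 0.2192/(2π·9.98) = 0.003496 m·K/W
  R'_vermiculite board = ln(0.161/0.0955)/(2πk) = 0.5223/(2π·0.0626) = 1.328 m·K/W
  R'_nickel alloy = ln(0.170/0.161)/(2πk) = 0.05439/(2π·12.4) = 6.982×10^-4 m·K/W
  R'_conv,out = 1/(2πr h) = 1/(2π·0.170·18.4) = 0.05088 m·K/W
ΣR = 0.003496 + 1.328 + 6.982×10^-4 + 0.05088 = 1.383 m·K/W
Q' = ΔT/ΣR = (790 K − 305.3 K)/1.383 = 350 W/m

Q' = 350 W/m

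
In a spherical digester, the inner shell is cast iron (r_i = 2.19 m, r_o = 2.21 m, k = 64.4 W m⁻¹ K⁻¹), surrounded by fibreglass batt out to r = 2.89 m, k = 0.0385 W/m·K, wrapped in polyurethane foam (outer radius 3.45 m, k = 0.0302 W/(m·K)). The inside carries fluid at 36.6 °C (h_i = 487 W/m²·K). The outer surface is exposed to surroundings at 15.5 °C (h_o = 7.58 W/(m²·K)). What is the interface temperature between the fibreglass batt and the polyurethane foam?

Treat each layer as a resistance in series:
  R_conv,in = 1/(4πr²h) = 1/(4π·2.19²·487) = 3.407×10^-5 K/W
  R_cast iron = (1/2.19 − 1/2.21)/(4πk) = 0.004132/(4π·64.4) = 5.106×10^-6 K/W
  R_fibreglass batt = (1/2.21 − 1/2.89)/(4πk) = 0.1065/(4π·0.0385) = 0.2201 K/W
  R_polyurethane foam = (1/2.89 − 1/3.45)/(4πk) = 0.05617/(4π·0.0302) = 0.1480 K/W
  R_conv,out = 1/(4πr²h) = 1/(4π·3.45²·7.58) = 8.820×10^-4 K/W
ΣR = 3.407×10^-5 + 5.106×10^-6 + 0.2201 + 0.1480 + 8.820×10^-4 = 0.3690 K/W
Q = ΔT/ΣR = (36.6 °C − 15.5 °C)/0.3690 = 57.18 W
From the inner boundary to the fibreglass batt/polyurethane foam interface, ΣR_partial = 0.2201 K/W.
T_interface = T_in − Q·ΣR_partial = 36.6 °C − (57.18)(0.2201) = 24.0 °C

T = 24.0 °C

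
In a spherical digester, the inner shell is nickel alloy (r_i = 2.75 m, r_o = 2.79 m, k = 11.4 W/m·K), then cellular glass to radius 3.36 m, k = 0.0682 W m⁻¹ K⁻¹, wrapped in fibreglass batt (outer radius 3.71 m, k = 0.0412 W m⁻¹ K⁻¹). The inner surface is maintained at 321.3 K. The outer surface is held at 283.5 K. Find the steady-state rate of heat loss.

Q = 302 W

Resistance network (inner→outer):
  R_nickel alloy = (1/2.75 − 1/2.79)/(4πk) = 0.005213/(4π·11.4) = 3.639×10^-5 K/W
  R_cellular glass = (1/2.79 − 1/3.36)/(4πk) = 0.06080/(4π·0.0682) = 0.07095 K/W
  R_fibreglass batt = (1/3.36 − 1/3.71)/(4πk) = 0.02808/(4π·0.0412) = 0.05423 K/W
ΣR = 3.639×10^-5 + 0.07095 + 0.05423 = 0.1252 K/W
Q = ΔT/ΣR = (321.3 K − 283.5 K)/0.1252 = 302 W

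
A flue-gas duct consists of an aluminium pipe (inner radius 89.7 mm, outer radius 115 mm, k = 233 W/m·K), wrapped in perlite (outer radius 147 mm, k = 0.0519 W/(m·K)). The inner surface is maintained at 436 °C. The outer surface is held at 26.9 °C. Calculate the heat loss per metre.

Q' = 543 W/m

Series thermal resistances, inner to outer:
  R'_aluminium = ln(0.115/0.0897)/(2πk) = 0.2485/(2π·233) = 1.697×10^-4 m·K/W
  R'_perlite = ln(0.147/0.115)/(2πk) = 0.2455/(2π·0.0519) = 0.7528 m·K/W
ΣR = 1.697×10^-4 + 0.7528 = 0.7530 m·K/W
Q' = ΔT/ΣR = (436 °C − 26.9 °C)/0.7530 = 543 W/m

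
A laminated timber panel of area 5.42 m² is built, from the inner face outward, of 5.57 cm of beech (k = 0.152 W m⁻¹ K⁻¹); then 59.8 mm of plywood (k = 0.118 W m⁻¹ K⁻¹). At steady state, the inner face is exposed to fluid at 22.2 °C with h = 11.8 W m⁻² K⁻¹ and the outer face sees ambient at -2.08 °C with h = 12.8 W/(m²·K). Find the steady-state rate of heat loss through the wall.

Resistance network (inner→outer):
  R_conv,in = 1/(hA) = 1/(11.8·5.42) = 0.01564 K/W
  R_beech = L/(kA) = 0.0557/(0.152·5.42) = 0.06761 K/W
  R_plywood = L/(kA) = 0.0598/(0.118·5.42) = 0.09350 K/W
  R_conv,out = 1/(hA) = 1/(12.8·5.42) = 0.01441 K/W
ΣR = 0.01564 + 0.06761 + 0.09350 + 0.01441 = 0.1912 K/W
Q = ΔT/ΣR = (22.2 °C − -2.08 °C)/0.1912 = 127 W

Q = 127 W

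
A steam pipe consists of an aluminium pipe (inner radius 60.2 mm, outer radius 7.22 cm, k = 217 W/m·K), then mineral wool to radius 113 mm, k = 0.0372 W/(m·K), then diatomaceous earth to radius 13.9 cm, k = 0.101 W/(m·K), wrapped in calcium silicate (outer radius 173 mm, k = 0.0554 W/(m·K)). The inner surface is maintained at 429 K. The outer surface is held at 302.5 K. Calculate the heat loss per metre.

Q' = 44.1 W/m

Treat each layer as a resistance in series:
  R'_aluminium = ln(0.0722/0.0602)/(2πk) = 0.1818/(2π·217) = 1.333×10^-4 m·K/W
  R'_mineral wool = ln(0.113/0.0722)/(2πk) = 0.4479/(2π·0.0372) = 1.916 m·K/W
  R'_diatomaceous earth = ln(0.139/0.113)/(2πk) = 0.2071/(2π·0.101) = 0.3263 m·K/W
  R'_calcium silicate = ln(0.173/0.139)/(2πk) = 0.2188/(2π·0.0554) = 0.6286 m·K/W
ΣR = 1.333×10^-4 + 1.916 + 0.3263 + 0.6286 = 2.871 m·K/W
Q' = ΔT/ΣR = (429 K − 302.5 K)/2.871 = 44.1 W/m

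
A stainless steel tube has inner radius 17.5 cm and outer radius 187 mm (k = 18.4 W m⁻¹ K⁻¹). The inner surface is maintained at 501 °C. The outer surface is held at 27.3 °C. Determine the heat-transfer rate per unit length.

Q' = 2πk·ΔT/ln(r₂/r₁) = 2π × 18.4 × 473.7 / ln(0.187/0.175) = 8.26×10^5 W/m

Q' = 826 kW/m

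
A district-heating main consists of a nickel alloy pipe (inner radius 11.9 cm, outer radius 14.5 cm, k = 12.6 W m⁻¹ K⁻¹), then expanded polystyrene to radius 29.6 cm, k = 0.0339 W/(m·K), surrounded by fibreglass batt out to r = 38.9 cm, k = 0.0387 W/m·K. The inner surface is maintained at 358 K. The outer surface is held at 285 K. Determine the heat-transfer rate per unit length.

Q' = 16.3 W/m

Treat each layer as a resistance in series:
  R'_nickel alloy = ln(0.145/0.119)/(2πk) = 0.1976/(2π·12.6) = 0.002496 m·K/W
  R'_expanded polystyrene = ln(0.296/0.145)/(2πk) = 0.7136/(2π·0.0339) = 3.350 m·K/W
  R'_fibreglass batt = ln(0.389/0.296)/(2πk) = 0.2732/(2π·0.0387) = 1.124 m·K/W
ΣR = 0.002496 + 3.350 + 1.124 = 4.476 m·K/W
Q' = ΔT/ΣR = (358 K − 285 K)/4.476 = 16.3 W/m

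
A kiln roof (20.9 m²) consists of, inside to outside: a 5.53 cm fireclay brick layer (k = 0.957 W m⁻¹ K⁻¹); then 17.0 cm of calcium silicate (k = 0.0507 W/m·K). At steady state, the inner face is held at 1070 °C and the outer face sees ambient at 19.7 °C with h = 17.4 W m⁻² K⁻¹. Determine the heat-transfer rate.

Q = 6.33 kW

Resistance network (inner→outer):
  R_fireclay brick = L/(kA) = 0.0553/(0.957·20.9) = 0.002765 K/W
  R_calcium silicate = L/(kA) = 0.170/(0.0507·20.9) = 0.1604 K/W
  R_conv,out = 1/(hA) = 1/(17.4·20.9) = 0.002750 K/W
ΣR = 0.002765 + 0.1604 + 0.002750 = 0.1659 K/W
Q = ΔT/ΣR = (1070 °C − 19.7 °C)/0.1659 = 6330 W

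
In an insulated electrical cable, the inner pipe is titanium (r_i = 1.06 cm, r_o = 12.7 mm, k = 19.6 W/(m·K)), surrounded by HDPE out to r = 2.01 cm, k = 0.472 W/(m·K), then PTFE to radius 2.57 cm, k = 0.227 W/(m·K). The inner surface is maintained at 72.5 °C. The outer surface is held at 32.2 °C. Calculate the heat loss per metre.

Q' = 123 W/m

Series thermal resistances, inner to outer:
  R'_titanium = ln(0.0127/0.0106)/(2πk) = 0.1807/(2π·19.6) = 0.001468 m·K/W
  R'_HDPE = ln(0.0201/0.0127)/(2πk) = 0.4591/(2π·0.472) = 0.1548 m·K/W
  R'_PTFE = ln(0.0257/0.0201)/(2πk) = 0.2458/(2π·0.227) = 0.1723 m·K/W
ΣR = 0.001468 + 0.1548 + 0.1723 = 0.3286 m·K/W
Q' = ΔT/ΣR = (72.5 °C − 32.2 °C)/0.3286 = 123 W/m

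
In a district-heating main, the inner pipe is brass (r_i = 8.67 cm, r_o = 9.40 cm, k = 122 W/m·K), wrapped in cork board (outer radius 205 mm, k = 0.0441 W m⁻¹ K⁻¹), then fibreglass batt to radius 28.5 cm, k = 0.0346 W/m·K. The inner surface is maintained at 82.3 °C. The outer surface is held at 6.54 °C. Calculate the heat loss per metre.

Q' = 17.5 W/m

Series thermal resistances, inner to outer:
  R'_brass = ln(0.0940/0.0867)/(2πk) = 0.08084/(2π·122) = 1.055×10^-4 m·K/W
  R'_cork board = ln(0.205/0.0940)/(2πk) = 0.7797/(2π·0.0441) = 2.814 m·K/W
  R'_fibreglass batt = ln(0.285/0.205)/(2πk) = 0.3295/(2π·0.0346) = 1.516 m·K/W
ΣR = 1.055×10^-4 + 2.814 + 1.516 = 4.330 m·K/W
Q' = ΔT/ΣR = (82.3 °C − 6.54 °C)/4.330 = 17.5 W/m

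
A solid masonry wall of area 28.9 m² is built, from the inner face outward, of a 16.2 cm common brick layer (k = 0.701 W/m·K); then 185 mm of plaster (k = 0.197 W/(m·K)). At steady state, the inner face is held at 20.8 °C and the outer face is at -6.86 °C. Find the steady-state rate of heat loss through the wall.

Q = 683 W

Treat each layer as a resistance in series:
  R_common brick = L/(kA) = 0.162/(0.701·28.9) = 0.007996 K/W
  R_plaster = L/(kA) = 0.185/(0.197·28.9) = 0.03249 K/W
ΣR = 0.007996 + 0.03249 = 0.04049 K/W
Q = ΔT/ΣR = (20.8 °C − -6.86 °C)/0.04049 = 683 W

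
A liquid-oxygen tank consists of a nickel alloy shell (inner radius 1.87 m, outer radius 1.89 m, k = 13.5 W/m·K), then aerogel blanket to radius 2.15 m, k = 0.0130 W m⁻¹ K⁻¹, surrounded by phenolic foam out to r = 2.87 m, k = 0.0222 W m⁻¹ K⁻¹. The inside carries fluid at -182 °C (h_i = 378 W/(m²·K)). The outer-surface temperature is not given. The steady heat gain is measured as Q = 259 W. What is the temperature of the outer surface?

Series resistances:
  R_conv,in = 1/(4πr²h) = 1/(4π·1.87²·378) = 6.020×10^-5 K/W
  R_nickel alloy = (1/1.87 − 1/1.89)/(4πk) = 0.005659/(4π·13.5) = 3.336×10^-5 K/W
  R_aerogel blanket = (1/1.89 − 1/2.15)/(4πk) = 0.06398/(4π·0.0130) = 0.3917 K/W
  R_phenolic foam = (1/2.15 − 1/2.87)/(4πk) = 0.1167/(4π·0.0222) = 0.4183 K/W
ΣR = 0.8100 K/W
ΔT = Q·ΣR = 259 × 0.8100 = 209.8 K
Heat flows inward, so T_out = T_in + ΔT = -182 + 209.8 = 27.8 °C

T_out = 27.8 °C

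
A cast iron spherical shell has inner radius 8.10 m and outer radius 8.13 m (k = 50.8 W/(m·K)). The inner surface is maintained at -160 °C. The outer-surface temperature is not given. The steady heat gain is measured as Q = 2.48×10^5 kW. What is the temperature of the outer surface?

T_out = 17.0 °C

Sum the resistances:
  R_cast iron = (1/8.10 − 1/8.13)/(4πk) = 4.556×10^-4/(4π·50.8) = 7.136×10^-7 K/W
ΣR = 7.136×10^-7 K/W
ΔT = Q·ΣR = 2.48×10^8 × 7.136×10^-7 = 177.0 K
Heat flows inward, so T_out = T_in + ΔT = -160 + 177.0 = 17.0 °C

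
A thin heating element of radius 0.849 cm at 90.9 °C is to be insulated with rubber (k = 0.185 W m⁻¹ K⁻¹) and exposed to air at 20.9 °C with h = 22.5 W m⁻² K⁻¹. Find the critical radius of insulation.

r_cr = 0.822 cm

For a cylinder, r_cr = k_ins/h = 0.185/22.5 = 0.00822 m = 0.822 cm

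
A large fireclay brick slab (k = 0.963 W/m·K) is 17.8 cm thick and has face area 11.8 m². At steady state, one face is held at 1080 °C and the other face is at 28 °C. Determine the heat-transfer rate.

Q = kA·ΔT/L = 0.963 × 11.8 × |1080 °C − 28 °C| / 0.178 = 67200 W

Q = 67.2 kW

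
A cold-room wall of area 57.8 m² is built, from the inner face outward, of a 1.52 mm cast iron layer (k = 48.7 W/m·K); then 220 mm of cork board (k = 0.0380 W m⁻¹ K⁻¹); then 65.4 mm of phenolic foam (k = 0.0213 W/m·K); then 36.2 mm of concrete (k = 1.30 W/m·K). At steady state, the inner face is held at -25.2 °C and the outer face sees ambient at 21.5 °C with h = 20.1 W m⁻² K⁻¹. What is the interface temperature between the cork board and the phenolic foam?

T = 5.05 °C

Treat each layer as a resistance in series:
  R_cast iron = L/(kA) = 0.00152/(48.7·57.8) = 5.400×10^-7 K/W
  R_cork board = L/(kA) = 0.220/(0.0380·57.8) = 0.1002 K/W
  R_phenolic foam = L/(kA) = 0.0654/(0.0213·57.8) = 0.05312 K/W
  R_concrete = L/(kA) = 0.0362/(1.30·57.8) = 4.818×10^-4 K/W
  R_conv,out = 1/(hA) = 1/(20.1·57.8) = 8.607×10^-4 K/W
ΣR = 5.400×10^-7 + 0.1002 + 0.05312 + 4.818×10^-4 + 8.607×10^-4 = 0.1547 K/W
Q = ΔT/ΣR = (-25.2 °C − 21.5 °C)/0.1547 = -301.9 W
From the inner boundary to the cork board/phenolic foam interface, ΣR_partial = 0.1002 K/W.
T_interface = T_in − Q·ΣR_partial = -25.2 °C − (-301.9)(0.1002) = 5.05 °C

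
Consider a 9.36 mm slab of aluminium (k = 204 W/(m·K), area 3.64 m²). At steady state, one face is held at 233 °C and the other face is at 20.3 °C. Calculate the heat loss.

Q = kA·ΔT/L = 204 × 3.64 × |233 °C − 20.3 °C| / 0.00936 = 1.69×10^7 W

Q = 16900 kW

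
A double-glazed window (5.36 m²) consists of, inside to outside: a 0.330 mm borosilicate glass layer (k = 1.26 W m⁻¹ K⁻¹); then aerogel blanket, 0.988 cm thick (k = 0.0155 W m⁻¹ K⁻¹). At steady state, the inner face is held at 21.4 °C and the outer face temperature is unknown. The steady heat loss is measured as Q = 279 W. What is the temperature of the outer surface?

T_out = -11.8 °C

Sum the resistances:
  R_borosilicate glass = L/(kA) = 3.30×10^-4/(1.26·5.36) = 4.886×10^-5 K/W
  R_aerogel blanket = L/(kA) = 0.00988/(0.0155·5.36) = 0.1189 K/W
ΣR = 0.1190 K/W
ΔT = Q·ΣR = 279 × 0.1190 = 33.20 K
Heat flows outward, so T_out = T_in − ΔT = 21.4 − 33.20 = -11.8 °C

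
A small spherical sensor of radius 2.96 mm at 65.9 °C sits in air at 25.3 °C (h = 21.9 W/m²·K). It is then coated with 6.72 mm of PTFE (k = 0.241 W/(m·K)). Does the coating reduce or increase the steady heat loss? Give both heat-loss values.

Critical radius for a sphere: r_cr = 2k/h = 0.0220 m = 2.20 cm.
Outer radius after coating: r₂ = 0.00296 + 0.00672 = 0.00968 m.
Since r₁ < r_cr and r₂ ≤ r_cr, the coating moves toward the maximum at r_cr — heat loss rises.
Bare: R = 1/(4πr₁²h) = 414.7 K/W; Q = 40.6/414.7 = 0.0979 W.
Coated: R = R_cond + R_conv = 116.2 K/W; Q = 40.6/116.2 = 0.349 W.

increases: 0.0979 → 0.349 W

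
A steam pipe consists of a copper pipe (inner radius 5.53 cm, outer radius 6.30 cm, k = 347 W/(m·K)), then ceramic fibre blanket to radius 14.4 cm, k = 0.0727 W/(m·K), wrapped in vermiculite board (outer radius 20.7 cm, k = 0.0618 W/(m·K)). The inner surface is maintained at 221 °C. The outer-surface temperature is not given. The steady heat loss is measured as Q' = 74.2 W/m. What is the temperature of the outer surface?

T_out = 17.4 °C

Sum the resistances:
  R'_copper = ln(0.0630/0.0553)/(2πk) = 0.1304/(2π·347) = 5.979×10^-5 m·K/W
  R'_ceramic fibre blanket = ln(0.144/0.0630)/(2πk) = 0.8267/(2π·0.0727) = 1.810 m·K/W
  R'_vermiculite board = ln(0.207/0.144)/(2πk) = 0.3629/(2π·0.0618) = 0.9346 m·K/W
ΣR = 2.744 m·K/W
ΔT = Q'·ΣR = 74.2 × 2.744 = 203.6 K
Heat flows outward, so T_out = T_in − ΔT = 221 − 203.6 = 17.4 °C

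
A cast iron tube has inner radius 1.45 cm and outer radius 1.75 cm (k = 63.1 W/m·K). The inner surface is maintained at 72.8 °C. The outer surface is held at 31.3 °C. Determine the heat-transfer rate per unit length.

Q' = 87500 W/m

Q' = 2πk·ΔT/ln(r₂/r₁) = 2π × 63.1 × 41.5 / ln(0.0175/0.0145) = 87500 W/m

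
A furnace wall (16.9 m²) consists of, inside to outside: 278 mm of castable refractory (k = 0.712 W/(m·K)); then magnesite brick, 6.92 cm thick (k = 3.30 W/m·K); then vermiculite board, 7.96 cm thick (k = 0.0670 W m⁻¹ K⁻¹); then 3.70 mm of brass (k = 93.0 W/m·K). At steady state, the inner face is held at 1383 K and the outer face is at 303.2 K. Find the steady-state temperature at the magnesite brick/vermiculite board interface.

T = 1105 K

Treat each layer as a resistance in series:
  R_castable refractory = L/(kA) = 0.278/(0.712·16.9) = 0.02310 K/W
  R_magnesite brick = L/(kA) = 0.0692/(3.30·16.9) = 0.001241 K/W
  R_vermiculite board = L/(kA) = 0.0796/(0.0670·16.9) = 0.07030 K/W
  R_brass = L/(kA) = 0.00370/(93.0·16.9) = 2.354×10^-6 K/W
ΣR = 0.02310 + 0.001241 + 0.07030 + 2.354×10^-6 = 0.09464 K/W
Q = ΔT/ΣR = (1383 K − 303.2 K)/0.09464 = 11410 W
From the inner boundary to the magnesite brick/vermiculite board interface, ΣR_partial = 0.02434 K/W.
T_interface = T_in − Q·ΣR_partial = 1383 K − (11410)(0.02434) = 1105 K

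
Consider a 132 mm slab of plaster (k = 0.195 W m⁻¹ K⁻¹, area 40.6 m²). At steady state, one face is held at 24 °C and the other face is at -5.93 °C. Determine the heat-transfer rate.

Q = 1800 W

Q = kA·ΔT/L = 0.195 × 40.6 × |24 °C − -5.93 °C| / 0.132 = 1800 W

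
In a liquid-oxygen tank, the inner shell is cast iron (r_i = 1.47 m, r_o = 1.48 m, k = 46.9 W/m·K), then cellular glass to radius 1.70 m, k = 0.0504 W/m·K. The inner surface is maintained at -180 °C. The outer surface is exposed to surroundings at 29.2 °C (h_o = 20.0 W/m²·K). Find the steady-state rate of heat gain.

Q = 1500 W

Resistance network (inner→outer):
  R_cast iron = (1/1.47 − 1/1.48)/(4πk) = 0.004596/(4π·46.9) = 7.799×10^-6 K/W
  R_cellular glass = (1/1.48 − 1/1.70)/(4πk) = 0.08744/(4π·0.0504) = 0.1381 K/W
  R_conv,out = 1/(4πr²h) = 1/(4π·1.70²·20.0) = 0.001377 K/W
ΣR = 7.799×10^-6 + 0.1381 + 0.001377 = 0.1395 K/W
Q = ΔT/ΣR = (-180 °C − 29.2 °C)/0.1395 = -1500 W
(Negative Q ⇒ heat flows inward; heat gain = 1500 W.)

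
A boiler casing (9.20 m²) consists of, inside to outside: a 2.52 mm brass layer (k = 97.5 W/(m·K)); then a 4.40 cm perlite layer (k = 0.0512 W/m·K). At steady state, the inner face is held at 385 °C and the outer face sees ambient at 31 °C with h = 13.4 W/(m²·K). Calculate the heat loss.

Q = 3490 W

Treat each layer as a resistance in series:
  R_brass = L/(kA) = 0.00252/(97.5·9.20) = 2.809×10^-6 K/W
  R_perlite = L/(kA) = 0.0440/(0.0512·9.20) = 0.09341 K/W
  R_conv,out = 1/(hA) = 1/(13.4·9.20) = 0.008112 K/W
ΣR = 2.809×10^-6 + 0.09341 + 0.008112 = 0.1015 K/W
Q = ΔT/ΣR = (385 °C − 31 °C)/0.1015 = 3490 W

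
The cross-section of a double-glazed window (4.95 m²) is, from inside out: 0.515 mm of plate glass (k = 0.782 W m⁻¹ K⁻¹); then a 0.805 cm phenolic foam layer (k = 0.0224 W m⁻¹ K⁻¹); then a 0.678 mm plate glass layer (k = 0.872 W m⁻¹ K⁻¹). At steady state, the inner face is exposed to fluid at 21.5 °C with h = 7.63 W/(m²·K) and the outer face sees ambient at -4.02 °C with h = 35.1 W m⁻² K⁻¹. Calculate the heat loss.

Q = 243 W

Treat each layer as a resistance in series:
  R_conv,in = 1/(hA) = 1/(7.63·4.95) = 0.02648 K/W
  R_plate glass = L/(kA) = 5.15×10^-4/(0.782·4.95) = 1.330×10^-4 K/W
  R_phenolic foam = L/(kA) = 0.00805/(0.0224·4.95) = 0.07260 K/W
  R_plate glass = L/(kA) = 6.78×10^-4/(0.872·4.95) = 1.571×10^-4 K/W
  R_conv,out = 1/(hA) = 1/(35.1·4.95) = 0.005756 K/W
ΣR = 0.02648 + 1.330×10^-4 + 0.07260 + 1.571×10^-4 + 0.005756 = 0.1051 K/W
Q = ΔT/ΣR = (21.5 °C − -4.02 °C)/0.1051 = 243 W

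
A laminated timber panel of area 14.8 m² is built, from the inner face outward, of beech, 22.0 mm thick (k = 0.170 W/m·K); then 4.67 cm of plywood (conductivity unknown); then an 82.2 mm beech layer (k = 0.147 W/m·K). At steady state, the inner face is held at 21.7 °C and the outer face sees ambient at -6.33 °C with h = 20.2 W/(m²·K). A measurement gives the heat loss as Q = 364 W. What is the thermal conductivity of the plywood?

k = 0.116 W/m·K

ΣR = ΔT/Q = |21.7 − -6.33|/364 = 0.07701 K/W
Known resistances:
  R_beech = L/(kA) = 0.0220/(0.170·14.8) = 0.008744 K/W
  R_beech = L/(kA) = 0.0822/(0.147·14.8) = 0.03778 K/W
  R_conv,out = 1/(hA) = 1/(20.2·14.8) = 0.003345 K/W
R_plywood = ΣR − ΣR_known = 0.07701 − 0.04987 = 0.02714 K/W
L/(kA) = 0.02714 ⇒ k = 0.0467/(0.02714·14.8) = 0.116 W/m·K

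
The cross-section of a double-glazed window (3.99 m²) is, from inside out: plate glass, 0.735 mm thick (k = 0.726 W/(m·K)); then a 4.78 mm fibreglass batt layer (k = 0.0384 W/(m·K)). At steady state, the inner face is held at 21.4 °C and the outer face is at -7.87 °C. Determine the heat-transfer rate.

Q = 931 W

Series thermal resistances, inner to outer:
  R_plate glass = L/(kA) = 7.35×10^-4/(0.726·3.99) = 2.537×10^-4 K/W
  R_fibreglass batt = L/(kA) = 0.00478/(0.0384·3.99) = 0.03120 K/W
ΣR = 2.537×10^-4 + 0.03120 = 0.03145 K/W
Q = ΔT/ΣR = (21.4 °C − -7.87 °C)/0.03145 = 931 W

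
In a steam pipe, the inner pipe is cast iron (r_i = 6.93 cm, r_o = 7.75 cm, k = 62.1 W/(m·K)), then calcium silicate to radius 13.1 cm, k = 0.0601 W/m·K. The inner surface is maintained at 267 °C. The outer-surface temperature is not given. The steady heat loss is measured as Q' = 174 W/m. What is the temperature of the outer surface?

Series resistances:
  R'_cast iron = ln(0.0775/0.0693)/(2πk) = 0.1118/(2π·62.1) = 2.866×10^-4 m·K/W
  R'_calcium silicate = ln(0.131/0.0775)/(2πk) = 0.5249/(2π·0.0601) = 1.390 m·K/W
ΣR = 1.390 m·K/W
ΔT = Q'·ΣR = 174 × 1.390 = 241.9 K
Heat flows outward, so T_out = T_in − ΔT = 267 − 241.9 = 25.1 °C

T_out = 25.1 °C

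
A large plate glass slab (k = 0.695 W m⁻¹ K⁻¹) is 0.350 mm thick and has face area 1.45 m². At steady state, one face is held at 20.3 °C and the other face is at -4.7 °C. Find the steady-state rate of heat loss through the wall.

Q = kA·ΔT/L = 0.695 × 1.45 × |20.3 °C − -4.7 °C| / 3.50×10^-4 = 72000 W

Q = 72.0 kW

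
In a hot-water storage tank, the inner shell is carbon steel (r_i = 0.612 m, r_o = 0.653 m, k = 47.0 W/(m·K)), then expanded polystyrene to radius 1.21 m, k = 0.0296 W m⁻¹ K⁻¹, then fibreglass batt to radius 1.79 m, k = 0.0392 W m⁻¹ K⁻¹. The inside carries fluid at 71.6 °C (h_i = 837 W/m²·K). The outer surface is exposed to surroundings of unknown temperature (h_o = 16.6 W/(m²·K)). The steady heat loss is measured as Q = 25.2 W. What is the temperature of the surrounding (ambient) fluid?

T_out = 10.1 °C

Series resistances:
  R_conv,in = 1/(4πr²h) = 1/(4π·0.612²·837) = 2.538×10^-4 K/W
  R_carbon steel = (1/0.612 − 1/0.653)/(4πk) = 0.1026/(4π·47.0) = 1.737×10^-4 K/W
  R_expanded polystyrene = (1/0.653 − 1/1.21)/(4πk) = 0.7049/(4π·0.0296) = 1.895 K/W
  R_fibreglass batt = (1/1.21 − 1/1.79)/(4πk) = 0.2678/(4π·0.0392) = 0.5436 K/W
  R_conv,out = 1/(4πr²h) = 1/(4π·1.79²·16.6) = 0.001496 K/W
ΣR = 2.441 K/W
ΔT = Q·ΣR = 25.2 × 2.441 = 61.51 K
Heat flows outward, so T_out = T_in − ΔT = 71.6 − 61.51 = 10.1 °C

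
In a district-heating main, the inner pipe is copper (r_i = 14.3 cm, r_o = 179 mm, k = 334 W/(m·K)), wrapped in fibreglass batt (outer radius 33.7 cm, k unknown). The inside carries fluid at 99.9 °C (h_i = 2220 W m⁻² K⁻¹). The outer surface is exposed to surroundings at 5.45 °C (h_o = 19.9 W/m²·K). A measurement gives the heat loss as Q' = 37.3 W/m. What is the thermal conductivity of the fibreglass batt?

ΣR = ΔT/Q' = |99.9 − 5.45|/37.3 = 2.532 m·K/W
Known resistances:
  R'_conv,in = 1/(2πr h) = 1/(2π·0.143·2220) = 5.013×10^-4 m·K/W
  R'_copper = ln(0.179/0.143)/(2πk) = 0.2245/(2π·334) = 1.070×10^-4 m·K/W
  R'_conv,out = 1/(2πr h) = 1/(2π·0.337·19.9) = 0.02373 m·K/W
R_fibreglass batt = ΣR − ΣR_known = 2.532 − 0.02434 = 2.508 m·K/W
ln(r₂/r₁)/(2πk) = 2.508 ⇒ k = 0.6327/(2π·2.508) = 0.0402 W/m·K

k = 0.0402 W/m·K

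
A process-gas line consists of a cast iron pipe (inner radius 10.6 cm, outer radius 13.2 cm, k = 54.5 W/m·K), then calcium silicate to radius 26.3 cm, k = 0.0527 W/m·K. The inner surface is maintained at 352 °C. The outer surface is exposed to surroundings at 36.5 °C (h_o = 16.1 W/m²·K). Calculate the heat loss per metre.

Treat each layer as a resistance in series:
  R'_cast iron = ln(0.132/0.106)/(2πk) = 0.2194/(2π·54.5) = 6.406×10^-4 m·K/W
  R'_calcium silicate = ln(0.263/0.132)/(2πk) = 0.6894/(2π·0.0527) = 2.082 m·K/W
  R'_conv,out = 1/(2πr h) = 1/(2π·0.263·16.1) = 0.03759 m·K/W
ΣR = 6.406×10^-4 + 2.082 + 0.03759 = 2.120 m·K/W
Q' = ΔT/ΣR = (352 °C − 36.5 °C)/2.120 = 149 W/m

Q' = 149 W/m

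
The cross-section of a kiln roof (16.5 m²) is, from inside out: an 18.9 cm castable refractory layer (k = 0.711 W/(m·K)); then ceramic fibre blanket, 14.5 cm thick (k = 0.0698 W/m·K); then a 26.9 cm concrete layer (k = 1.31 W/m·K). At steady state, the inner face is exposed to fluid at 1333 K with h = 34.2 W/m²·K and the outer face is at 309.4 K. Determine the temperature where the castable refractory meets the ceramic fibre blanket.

T = 1216 K

Treat each layer as a resistance in series:
  R_conv,in = 1/(hA) = 1/(34.2·16.5) = 0.001772 K/W
  R_castable refractory = L/(kA) = 0.189/(0.711·16.5) = 0.01611 K/W
  R_ceramic fibre blanket = L/(kA) = 0.145/(0.0698·16.5) = 0.1259 K/W
  R_concrete = L/(kA) = 0.269/(1.31·16.5) = 0.01245 K/W
ΣR = 0.001772 + 0.01611 + 0.1259 + 0.01245 = 0.1562 K/W
Q = ΔT/ΣR = (1333 K − 309.4 K)/0.1562 = 6553 W
From the inner boundary to the castable refractory/ceramic fibre blanket interface, ΣR_partial = 0.01788 K/W.
T_interface = T_in − Q·ΣR_partial = 1333 K − (6553)(0.01788) = 1216 K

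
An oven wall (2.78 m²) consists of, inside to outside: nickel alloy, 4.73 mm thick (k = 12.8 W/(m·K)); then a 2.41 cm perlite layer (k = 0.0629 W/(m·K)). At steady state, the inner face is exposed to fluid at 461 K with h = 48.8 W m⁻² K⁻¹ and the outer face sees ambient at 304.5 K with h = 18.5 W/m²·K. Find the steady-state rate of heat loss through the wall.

Q = 950 W

Resistance network (inner→outer):
  R_conv,in = 1/(hA) = 1/(48.8·2.78) = 0.007371 K/W
  R_nickel alloy = L/(kA) = 0.00473/(12.8·2.78) = 1.329×10^-4 K/W
  R_perlite = L/(kA) = 0.0241/(0.0629·2.78) = 0.1378 K/W
  R_conv,out = 1/(hA) = 1/(18.5·2.78) = 0.01944 K/W
ΣR = 0.007371 + 1.329×10^-4 + 0.1378 + 0.01944 = 0.1647 K/W
Q = ΔT/ΣR = (461 K − 304.5 K)/0.1647 = 950 W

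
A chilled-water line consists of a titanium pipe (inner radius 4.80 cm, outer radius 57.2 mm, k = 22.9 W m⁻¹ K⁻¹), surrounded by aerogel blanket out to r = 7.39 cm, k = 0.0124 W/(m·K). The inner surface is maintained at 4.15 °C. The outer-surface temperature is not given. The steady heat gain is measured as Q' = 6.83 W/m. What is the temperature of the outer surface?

T_out = 26.6 °C

Series resistances:
  R'_titanium = ln(0.0572/0.0480)/(2πk) = 0.1754/(2π·22.9) = 0.001219 m·K/W
  R'_aerogel blanket = ln(0.0739/0.0572)/(2πk) = 0.2562/(2π·0.0124) = 3.288 m·K/W
ΣR = 3.289 m·K/W
ΔT = Q'·ΣR = 6.83 × 3.289 = 22.46 K
Heat flows inward, so T_out = T_in + ΔT = 4.15 + 22.46 = 26.6 °C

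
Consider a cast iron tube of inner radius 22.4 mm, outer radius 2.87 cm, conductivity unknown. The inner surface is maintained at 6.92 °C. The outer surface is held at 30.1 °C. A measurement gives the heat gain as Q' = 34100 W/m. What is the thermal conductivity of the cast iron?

ΣR = ΔT/Q' = |6.92 − 30.1|/34100 = 6.798×10^-4 m·K/W
ln(r₂/r₁)/(2πk) = 6.798×10^-4 ⇒ k = 0.2478/(2π·6.798×10^-4) = 58.0 W/m·K

k = 58.0 W/m·K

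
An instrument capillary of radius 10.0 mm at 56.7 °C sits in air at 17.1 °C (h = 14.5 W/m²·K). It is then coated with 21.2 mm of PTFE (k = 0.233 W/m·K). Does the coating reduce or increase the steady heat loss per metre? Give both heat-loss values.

reduces: 36.1 → 35.1 W/m

Critical radius for a cylinder: r_cr = k/h = 0.0161 m = 1.61 cm.
Outer radius after coating: r₂ = 0.0100 + 0.0212 = 0.0312 m.
r₁ < r_cr < r₂: heat loss rises to a maximum at r_cr then falls. Whether the coating helps depends on whether Q(r₂) has dropped back below Q(r₁).
Bare: R = 1/(2πr₁h) = 1.098 m·K/W; Q = 39.6/1.098 = 36.1 W/m.
Coated: R = R_cond + R_conv = 1.129 m·K/W; Q = 39.6/1.129 = 35.1 W/m.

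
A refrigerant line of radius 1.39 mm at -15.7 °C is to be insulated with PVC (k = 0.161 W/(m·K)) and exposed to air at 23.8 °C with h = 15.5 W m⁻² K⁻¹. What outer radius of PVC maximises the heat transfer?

r_cr = 1.04 cm

For a cylinder, r_cr = k_ins/h = 0.161/15.5 = 0.0104 m = 1.04 cm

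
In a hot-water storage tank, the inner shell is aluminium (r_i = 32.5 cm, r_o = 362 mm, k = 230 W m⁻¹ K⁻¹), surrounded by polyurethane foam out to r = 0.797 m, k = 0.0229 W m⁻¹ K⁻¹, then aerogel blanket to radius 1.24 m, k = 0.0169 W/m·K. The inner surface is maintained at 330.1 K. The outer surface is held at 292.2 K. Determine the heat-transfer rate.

Q = 5.16 W

Resistance network (inner→outer):
  R_aluminium = (1/0.325 − 1/0.362)/(4πk) = 0.3145/(4π·230) = 1.088×10^-4 K/W
  R_polyurethane foam = (1/0.362 − 1/0.797)/(4πk) = 1.508/(4π·0.0229) = 5.239 K/W
  R_aerogel blanket = (1/0.797 − 1/1.24)/(4πk) = 0.4483/(4π·0.0169) = 2.111 K/W
ΣR = 1.088×10^-4 + 5.239 + 2.111 = 7.350 K/W
Q = ΔT/ΣR = (330.1 K − 292.2 K)/7.350 = 5.16 W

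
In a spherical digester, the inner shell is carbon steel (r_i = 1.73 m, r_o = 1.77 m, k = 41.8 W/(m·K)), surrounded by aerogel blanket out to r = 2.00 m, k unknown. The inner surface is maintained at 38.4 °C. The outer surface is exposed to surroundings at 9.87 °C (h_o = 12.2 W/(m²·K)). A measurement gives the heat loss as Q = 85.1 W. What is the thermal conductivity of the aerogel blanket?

ΣR = ΔT/Q = |38.4 − 9.87|/85.1 = 0.3353 K/W
Known resistances:
  R_carbon steel = (1/1.73 − 1/1.77)/(4πk) = 0.01306/(4π·41.8) = 2.487×10^-5 K/W
  R_conv,out = 1/(4πr²h) = 1/(4π·2.00²·12.2) = 0.001631 K/W
R_aerogel blanket = ΣR − ΣR_known = 0.3353 − 0.001656 = 0.3336 K/W
(1/r₁−1/r₂)/(4πk) = 0.3336 ⇒ k = 0.06497/(4π·0.3336) = 0.0155 W/m·K

k = 0.0155 W/m·K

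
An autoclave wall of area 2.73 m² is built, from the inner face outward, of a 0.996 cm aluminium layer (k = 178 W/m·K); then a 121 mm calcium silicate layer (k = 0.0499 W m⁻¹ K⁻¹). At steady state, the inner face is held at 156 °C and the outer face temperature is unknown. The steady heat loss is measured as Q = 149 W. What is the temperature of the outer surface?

Series resistances:
  R_aluminium = L/(kA) = 0.00996/(178·2.73) = 2.050×10^-5 K/W
  R_calcium silicate = L/(kA) = 0.121/(0.0499·2.73) = 0.8882 K/W
ΣR = 0.8882 K/W
ΔT = Q·ΣR = 149 × 0.8882 = 132.3 K
Heat flows outward, so T_out = T_in − ΔT = 156 − 132.3 = 23.7 °C

T_out = 23.7 °C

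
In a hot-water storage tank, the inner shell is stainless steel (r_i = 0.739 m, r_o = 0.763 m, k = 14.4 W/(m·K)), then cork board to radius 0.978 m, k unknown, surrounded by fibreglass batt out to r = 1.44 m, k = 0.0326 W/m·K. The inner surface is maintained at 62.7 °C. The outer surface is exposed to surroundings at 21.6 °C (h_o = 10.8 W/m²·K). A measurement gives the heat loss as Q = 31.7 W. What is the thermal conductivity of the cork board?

k = 0.0466 W/m·K

ΣR = ΔT/Q = |62.7 − 21.6|/31.7 = 1.297 K/W
Known resistances:
  R_stainless steel = (1/0.739 − 1/0.763)/(4πk) = 0.04256/(4π·14.4) = 2.352×10^-4 K/W
  R_fibreglass batt = (1/0.978 − 1/1.44)/(4πk) = 0.3281/(4π·0.0326) = 0.8008 K/W
  R_conv,out = 1/(4πr²h) = 1/(4π·1.44²·10.8) = 0.003553 K/W
R_cork board = ΣR − ΣR_known = 1.297 − 0.8046 = 0.4924 K/W
(1/r₁−1/r₂)/(4πk) = 0.4924 ⇒ k = 0.2881/(4π·0.4924) = 0.0466 W/m·K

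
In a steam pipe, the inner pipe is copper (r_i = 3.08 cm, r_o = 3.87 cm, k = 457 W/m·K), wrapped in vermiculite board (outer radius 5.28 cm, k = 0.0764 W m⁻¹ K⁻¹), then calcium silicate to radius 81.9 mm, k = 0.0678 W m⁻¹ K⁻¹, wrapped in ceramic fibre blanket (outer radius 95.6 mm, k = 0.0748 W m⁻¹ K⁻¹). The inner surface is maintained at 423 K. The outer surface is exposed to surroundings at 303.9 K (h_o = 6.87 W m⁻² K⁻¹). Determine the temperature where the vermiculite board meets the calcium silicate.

T = 389 K

Treat each layer as a resistance in series:
  R'_copper = ln(0.0387/0.0308)/(2πk) = 0.2283/(2π·457) = 7.952×10^-5 m·K/W
  R'_vermiculite board = ln(0.0528/0.0387)/(2πk) = 0.3107/(2π·0.0764) = 0.6472 m·K/W
  R'_calcium silicate = ln(0.0819/0.0528)/(2πk) = 0.4390/(2π·0.0678) = 1.030 m·K/W
  R'_ceramic fibre blanket = ln(0.0956/0.0819)/(2πk) = 0.1547/(2π·0.0748) = 0.3291 m·K/W
  R'_conv,out = 1/(2πr h) = 1/(2π·0.0956·6.87) = 0.2423 m·K/W
ΣR = 7.952×10^-5 + 0.6472 + 1.030 + 0.3291 + 0.2423 = 2.249 m·K/W
Q' = ΔT/ΣR = (423 K − 303.9 K)/2.249 = 52.96 W/m
From the inner boundary to the vermiculite board/calcium silicate interface, ΣR_partial = 0.6473 m·K/W.
T_interface = T_in − Q'·ΣR_partial = 423 K − (52.96)(0.6473) = 389 K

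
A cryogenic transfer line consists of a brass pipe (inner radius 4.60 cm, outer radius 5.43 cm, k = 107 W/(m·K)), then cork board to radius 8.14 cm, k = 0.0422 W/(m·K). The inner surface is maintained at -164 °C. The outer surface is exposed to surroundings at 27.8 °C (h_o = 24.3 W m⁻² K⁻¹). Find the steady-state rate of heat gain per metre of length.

Treat each layer as a resistance in series:
  R'_brass = ln(0.0543/0.0460)/(2πk) = 0.1659/(2π·107) = 2.467×10^-4 m·K/W
  R'_cork board = ln(0.0814/0.0543)/(2πk) = 0.4049/(2π·0.0422) = 1.527 m·K/W
  R'_conv,out = 1/(2πr h) = 1/(2π·0.0814·24.3) = 0.08046 m·K/W
ΣR = 2.467×10^-4 + 1.527 + 0.08046 = 1.608 m·K/W
Q' = ΔT/ΣR = (-164 °C − 27.8 °C)/1.608 = -119 W/m
(Negative Q' ⇒ heat flows inward; heat gain = 119 W/m.)

Q' = 119 W/m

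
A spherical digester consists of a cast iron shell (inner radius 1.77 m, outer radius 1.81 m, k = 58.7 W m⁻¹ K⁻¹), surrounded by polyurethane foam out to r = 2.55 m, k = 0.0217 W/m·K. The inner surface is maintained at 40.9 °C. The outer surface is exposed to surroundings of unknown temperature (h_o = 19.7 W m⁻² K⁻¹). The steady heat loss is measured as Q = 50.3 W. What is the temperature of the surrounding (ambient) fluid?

Series resistances:
  R_cast iron = (1/1.77 − 1/1.81)/(4πk) = 0.01249/(4π·58.7) = 1.693×10^-5 K/W
  R_polyurethane foam = (1/1.81 − 1/2.55)/(4πk) = 0.1603/(4π·0.0217) = 0.5880 K/W
  R_conv,out = 1/(4πr²h) = 1/(4π·2.55²·19.7) = 6.212×10^-4 K/W
ΣR = 0.5886 K/W
ΔT = Q·ΣR = 50.3 × 0.5886 = 29.61 K
Heat flows outward, so T_out = T_in − ΔT = 40.9 − 29.61 = 11.3 °C

T_out = 11.3 °C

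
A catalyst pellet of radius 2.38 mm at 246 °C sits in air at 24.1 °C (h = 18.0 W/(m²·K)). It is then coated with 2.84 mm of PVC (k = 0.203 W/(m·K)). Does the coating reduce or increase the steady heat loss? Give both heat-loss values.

Critical radius for a sphere: r_cr = 2k/h = 0.0226 m = 2.26 cm.
Outer radius after coating: r₂ = 0.00238 + 0.00284 = 0.00522 m.
Since r₁ < r_cr and r₂ ≤ r_cr, the coating moves toward the maximum at r_cr — heat loss rises.
Bare: R = 1/(4πr₁²h) = 780.5 K/W; Q = 221.9/780.5 = 0.284 W.
Coated: R = R_cond + R_conv = 251.9 K/W; Q = 221.9/251.9 = 0.881 W.

increases: 0.284 → 0.881 W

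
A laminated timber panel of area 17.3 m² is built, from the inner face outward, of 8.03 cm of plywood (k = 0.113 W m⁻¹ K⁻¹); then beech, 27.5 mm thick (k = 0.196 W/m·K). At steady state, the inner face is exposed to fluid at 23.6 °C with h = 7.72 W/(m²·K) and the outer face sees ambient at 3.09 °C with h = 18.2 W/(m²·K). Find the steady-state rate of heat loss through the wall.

Series thermal resistances, inner to outer:
  R_conv,in = 1/(hA) = 1/(7.72·17.3) = 0.007487 K/W
  R_plywood = L/(kA) = 0.0803/(0.113·17.3) = 0.04108 K/W
  R_beech = L/(kA) = 0.0275/(0.196·17.3) = 0.008110 K/W
  R_conv,out = 1/(hA) = 1/(18.2·17.3) = 0.003176 K/W
ΣR = 0.007487 + 0.04108 + 0.008110 + 0.003176 = 0.05985 K/W
Q = ΔT/ΣR = (23.6 °C − 3.09 °C)/0.05985 = 343 W

Q = 343 W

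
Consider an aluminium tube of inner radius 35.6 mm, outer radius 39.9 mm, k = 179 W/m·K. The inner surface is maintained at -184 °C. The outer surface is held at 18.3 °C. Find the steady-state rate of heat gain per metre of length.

Q' = 2.00×10^6 W/m

Q' = 2πk·ΔT/ln(r₂/r₁) = 2π × 179 × 202.3 / ln(0.0399/0.0356) = 2.00×10^6 W/m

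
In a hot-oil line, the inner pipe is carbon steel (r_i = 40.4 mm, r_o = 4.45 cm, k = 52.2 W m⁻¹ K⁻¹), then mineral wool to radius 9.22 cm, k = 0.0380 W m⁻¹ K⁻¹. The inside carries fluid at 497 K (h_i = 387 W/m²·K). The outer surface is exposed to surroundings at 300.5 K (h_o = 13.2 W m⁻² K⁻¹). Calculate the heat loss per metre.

Q' = 61.6 W/m

Treat each layer as a resistance in series:
  R'_conv,in = 1/(2πr h) = 1/(2π·0.0404·387) = 0.01018 m·K/W
  R'_carbon steel = ln(0.0445/0.0404)/(2πk) = 0.09666/(2π·52.2) = 2.947×10^-4 m·K/W
  R'_mineral wool = ln(0.0922/0.0445)/(2πk) = 0.7285/(2π·0.0380) = 3.051 m·K/W
  R'_conv,out = 1/(2πr h) = 1/(2π·0.0922·13.2) = 0.1308 m·K/W
ΣR = 0.01018 + 2.947×10^-4 + 3.051 + 0.1308 = 3.192 m·K/W
Q' = ΔT/ΣR = (497 K − 300.5 K)/3.192 = 61.6 W/m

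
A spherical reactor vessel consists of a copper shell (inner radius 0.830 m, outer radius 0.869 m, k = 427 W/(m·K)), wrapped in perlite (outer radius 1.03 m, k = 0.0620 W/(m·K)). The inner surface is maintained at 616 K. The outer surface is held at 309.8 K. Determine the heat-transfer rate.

Q = 1330 W

Treat each layer as a resistance in series:
  R_copper = (1/0.830 − 1/0.869)/(4πk) = 0.05407/(4π·427) = 1.008×10^-5 K/W
  R_perlite = (1/0.869 − 1/1.03)/(4πk) = 0.1799/(4π·0.0620) = 0.2309 K/W
ΣR = 1.008×10^-5 + 0.2309 = 0.2309 K/W
Q = ΔT/ΣR = (616 K − 309.8 K)/0.2309 = 1330 W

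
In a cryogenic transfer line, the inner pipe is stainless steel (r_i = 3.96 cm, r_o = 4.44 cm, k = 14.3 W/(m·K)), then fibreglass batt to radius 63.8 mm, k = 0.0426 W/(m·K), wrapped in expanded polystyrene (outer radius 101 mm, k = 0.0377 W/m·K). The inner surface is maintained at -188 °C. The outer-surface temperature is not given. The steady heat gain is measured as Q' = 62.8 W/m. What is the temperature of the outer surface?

T_out = 18.9 °C

Sum the resistances:
  R'_stainless steel = ln(0.0444/0.0396)/(2πk) = 0.1144/(2π·14.3) = 0.001273 m·K/W
  R'_fibreglass batt = ln(0.0638/0.0444)/(2πk) = 0.3625/(2π·0.0426) = 1.354 m·K/W
  R'_expanded polystyrene = ln(0.101/0.0638)/(2πk) = 0.4594/(2π·0.0377) = 1.939 m·K/W
ΣR = 3.295 m·K/W
ΔT = Q'·ΣR = 62.8 × 3.295 = 206.9 K
Heat flows inward, so T_out = T_in + ΔT = -188 + 206.9 = 18.9 °C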